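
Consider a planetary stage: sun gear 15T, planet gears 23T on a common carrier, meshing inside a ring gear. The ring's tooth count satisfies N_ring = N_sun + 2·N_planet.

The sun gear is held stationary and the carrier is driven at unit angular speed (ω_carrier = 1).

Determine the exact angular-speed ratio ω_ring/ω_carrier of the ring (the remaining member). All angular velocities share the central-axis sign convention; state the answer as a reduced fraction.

76/61

N_ring = 15 + 2·23 = 61
15(ω_s−ω_c) = −61(ω_r−ω_c),  ω_s=0, ω_c=1
ω_r = 1 − (15/61)(0−1) = 76/61
ω_r/ω_c = 76/61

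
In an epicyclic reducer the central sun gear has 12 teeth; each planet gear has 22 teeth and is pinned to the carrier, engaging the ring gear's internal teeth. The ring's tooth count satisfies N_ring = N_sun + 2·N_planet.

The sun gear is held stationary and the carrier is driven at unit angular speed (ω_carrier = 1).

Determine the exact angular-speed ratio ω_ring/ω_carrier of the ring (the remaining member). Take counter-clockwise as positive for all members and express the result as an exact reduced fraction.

17/14

N_ring = 12 + 2·22 = 56
12(ω_s−ω_c) = −56(ω_r−ω_c),  ω_s=0, ω_c=1
ω_r = 1 − (12/56)(0−1) = 17/14
ω_r/ω_c = 17/14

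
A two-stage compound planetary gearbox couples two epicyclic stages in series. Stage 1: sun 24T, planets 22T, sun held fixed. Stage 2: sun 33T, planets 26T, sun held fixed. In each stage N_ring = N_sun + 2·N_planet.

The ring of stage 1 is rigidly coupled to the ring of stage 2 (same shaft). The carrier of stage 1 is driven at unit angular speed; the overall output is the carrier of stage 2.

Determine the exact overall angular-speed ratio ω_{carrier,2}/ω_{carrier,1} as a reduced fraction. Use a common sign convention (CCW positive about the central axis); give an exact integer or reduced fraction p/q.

Stage 1: N_ring = 24 + 2·22 = 68
Stage 1: 24(ω_s−ω_c) = −68(ω_r−ω_c),  ω_s=0, ω_c=1
Stage 1: ω_r = 1 − (24/68)(0−1) = 23/17
  ⇒ ω_r¹/ω_c¹ = 23/17
Stage 2: N_ring = 33 + 2·26 = 85
Stage 2: 33(ω_s−ω_c) = −85(ω_r−ω_c),  ω_s=0, ω_r=1
Stage 2: 33(0−ω_c) = −85(1−ω_c)  ⇒  118ω_c = 85  ⇒  ω_c = 85/118
  ⇒ ω_c²/ω_r² = 85/118
Coupling ω_r² = ω_r¹ ⇒ overall = 23/17 × 85/118 = 115/118

115/118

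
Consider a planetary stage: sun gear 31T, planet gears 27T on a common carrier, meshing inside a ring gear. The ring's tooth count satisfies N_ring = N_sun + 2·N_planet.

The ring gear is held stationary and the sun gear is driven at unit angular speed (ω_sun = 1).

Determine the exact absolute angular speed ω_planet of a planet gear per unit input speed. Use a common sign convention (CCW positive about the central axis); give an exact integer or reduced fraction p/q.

N_ring = 31 + 2·27 = 85
31(ω_s−ω_c) = −85(ω_r−ω_c),  ω_r=0, ω_s=1
31(1−ω_c) = −85(0−ω_c)  ⇒  116ω_c = 31  ⇒  ω_c = 31/116
sun–planet: 31·(1−31/116) = −27·(ω_p−ω_c)  ⇒  ω_p−ω_c = −(31/27)·(85/116) = -2635/3132
ω_p = 31/116 − 2635/3132 = -31/54

-31/54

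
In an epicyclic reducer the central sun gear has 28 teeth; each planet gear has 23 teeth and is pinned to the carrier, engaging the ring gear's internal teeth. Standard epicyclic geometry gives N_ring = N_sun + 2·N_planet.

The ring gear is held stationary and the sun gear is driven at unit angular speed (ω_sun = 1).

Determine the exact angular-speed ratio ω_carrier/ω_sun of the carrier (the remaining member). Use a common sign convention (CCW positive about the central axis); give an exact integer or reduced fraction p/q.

14/51

N_ring = 28 + 2·23 = 74
28(ω_s−ω_c) = −74(ω_r−ω_c),  ω_r=0, ω_s=1
28(1−ω_c) = −74(0−ω_c)  ⇒  102ω_c = 28  ⇒  ω_c = 14/51
ω_c/ω_s = 14/51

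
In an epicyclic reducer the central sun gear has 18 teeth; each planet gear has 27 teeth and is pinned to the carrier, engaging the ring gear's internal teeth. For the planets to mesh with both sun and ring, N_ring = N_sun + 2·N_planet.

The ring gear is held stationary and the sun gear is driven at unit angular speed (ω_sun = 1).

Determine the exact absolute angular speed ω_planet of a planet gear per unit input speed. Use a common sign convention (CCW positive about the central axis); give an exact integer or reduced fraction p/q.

N_ring = 18 + 2·27 = 72
18(ω_s−ω_c) = −72(ω_r−ω_c),  ω_r=0, ω_s=1
18(1−ω_c) = −72(0−ω_c)  ⇒  90ω_c = 18  ⇒  ω_c = 1/5
sun–planet: 18·(1−1/5) = −27·(ω_p−ω_c)  ⇒  ω_p−ω_c = −(18/27)·(4/5) = -8/15
ω_p = 1/5 − 8/15 = -1/3

-1/3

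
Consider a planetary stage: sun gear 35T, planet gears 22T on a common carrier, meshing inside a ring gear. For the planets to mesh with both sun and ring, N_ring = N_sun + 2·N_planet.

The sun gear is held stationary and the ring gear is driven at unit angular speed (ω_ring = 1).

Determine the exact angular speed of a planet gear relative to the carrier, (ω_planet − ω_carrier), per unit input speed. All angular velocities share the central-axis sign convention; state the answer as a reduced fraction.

2765/2508

N_ring = 35 + 2·22 = 79
35(ω_s−ω_c) = −79(ω_r−ω_c),  ω_s=0, ω_r=1
35(0−ω_c) = −79(1−ω_c)  ⇒  114ω_c = 79  ⇒  ω_c = 79/114
sun–planet: 35·(0−79/114) = −22·(ω_p−ω_c)  ⇒  ω_p−ω_c = −(35/22)·(-79/114) = 2765/2508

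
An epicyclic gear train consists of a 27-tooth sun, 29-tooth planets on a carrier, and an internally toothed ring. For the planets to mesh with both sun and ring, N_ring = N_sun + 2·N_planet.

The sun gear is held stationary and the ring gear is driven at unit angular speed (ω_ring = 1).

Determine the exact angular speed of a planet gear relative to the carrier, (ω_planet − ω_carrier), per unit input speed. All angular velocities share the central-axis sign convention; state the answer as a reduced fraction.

2295/3248

N_ring = 27 + 2·29 = 85
27(ω_s−ω_c) = −85(ω_r−ω_c),  ω_s=0, ω_r=1
27(0−ω_c) = −85(1−ω_c)  ⇒  112ω_c = 85  ⇒  ω_c = 85/112
sun–planet: 27·(0−85/112) = −29·(ω_p−ω_c)  ⇒  ω_p−ω_c = −(27/29)·(-85/112) = 2295/3248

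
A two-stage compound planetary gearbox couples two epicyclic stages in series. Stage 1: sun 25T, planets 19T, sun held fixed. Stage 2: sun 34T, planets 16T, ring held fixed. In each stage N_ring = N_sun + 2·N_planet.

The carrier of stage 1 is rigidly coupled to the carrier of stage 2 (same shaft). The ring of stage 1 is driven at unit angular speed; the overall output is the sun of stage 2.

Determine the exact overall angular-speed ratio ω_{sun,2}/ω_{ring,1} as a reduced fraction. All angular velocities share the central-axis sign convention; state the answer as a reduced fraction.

Stage 1: N_ring = 25 + 2·19 = 63
Stage 1: 25(ω_s−ω_c) = −63(ω_r−ω_c),  ω_s=0, ω_r=1
Stage 1: 25(0−ω_c) = −63(1−ω_c)  ⇒  88ω_c = 63  ⇒  ω_c = 63/88
  ⇒ ω_c¹/ω_r¹ = 63/88
Stage 2: N_ring = 34 + 2·16 = 66
Stage 2: 34(ω_s−ω_c) = −66(ω_r−ω_c),  ω_r=0, ω_c=1
Stage 2: ω_s = 1 − (66/34)(0−1) = 50/17
  ⇒ ω_s²/ω_c² = 50/17
Coupling ω_c² = ω_c¹ ⇒ overall = 63/88 × 50/17 = 1575/748

1575/748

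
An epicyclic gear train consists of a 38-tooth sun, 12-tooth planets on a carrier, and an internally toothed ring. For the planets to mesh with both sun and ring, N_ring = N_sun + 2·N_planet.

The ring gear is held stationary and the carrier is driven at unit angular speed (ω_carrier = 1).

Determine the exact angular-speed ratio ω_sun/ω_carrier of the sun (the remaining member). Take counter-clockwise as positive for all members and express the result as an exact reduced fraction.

N_ring = 38 + 2·12 = 62
38(ω_s−ω_c) = −62(ω_r−ω_c),  ω_r=0, ω_c=1
ω_s = 1 − (62/38)(0−1) = 50/19
ω_s/ω_c = 50/19

50/19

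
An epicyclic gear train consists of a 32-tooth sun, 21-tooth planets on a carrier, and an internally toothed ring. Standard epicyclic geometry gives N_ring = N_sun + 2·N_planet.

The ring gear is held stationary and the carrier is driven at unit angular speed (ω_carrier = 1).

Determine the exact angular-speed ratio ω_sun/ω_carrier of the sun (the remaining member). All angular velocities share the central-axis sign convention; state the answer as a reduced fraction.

53/16

N_ring = 32 + 2·21 = 74
32(ω_s−ω_c) = −74(ω_r−ω_c),  ω_r=0, ω_c=1
ω_s = 1 − (74/32)(0−1) = 53/16
ω_s/ω_c = 53/16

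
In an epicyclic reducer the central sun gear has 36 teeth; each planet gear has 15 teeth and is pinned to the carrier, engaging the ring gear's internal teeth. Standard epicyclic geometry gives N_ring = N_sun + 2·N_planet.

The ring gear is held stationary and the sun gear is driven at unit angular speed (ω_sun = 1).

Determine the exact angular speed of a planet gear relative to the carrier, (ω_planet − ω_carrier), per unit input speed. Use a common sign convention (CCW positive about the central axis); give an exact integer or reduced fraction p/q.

-132/85

N_ring = 36 + 2·15 = 66
36(ω_s−ω_c) = −66(ω_r−ω_c),  ω_r=0, ω_s=1
36(1−ω_c) = −66(0−ω_c)  ⇒  102ω_c = 36  ⇒  ω_c = 6/17
sun–planet: 36·(1−6/17) = −15·(ω_p−ω_c)  ⇒  ω_p−ω_c = −(36/15)·(11/17) = -132/85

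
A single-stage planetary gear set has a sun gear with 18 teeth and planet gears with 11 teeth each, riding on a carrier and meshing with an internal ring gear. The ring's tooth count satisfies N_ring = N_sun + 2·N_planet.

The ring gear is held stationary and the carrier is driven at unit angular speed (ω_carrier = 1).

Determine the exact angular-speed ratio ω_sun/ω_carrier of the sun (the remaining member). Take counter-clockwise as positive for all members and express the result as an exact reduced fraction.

29/9

N_ring = 18 + 2·11 = 40
18(ω_s−ω_c) = −40(ω_r−ω_c),  ω_r=0, ω_c=1
ω_s = 1 − (40/18)(0−1) = 29/9
ω_s/ω_c = 29/9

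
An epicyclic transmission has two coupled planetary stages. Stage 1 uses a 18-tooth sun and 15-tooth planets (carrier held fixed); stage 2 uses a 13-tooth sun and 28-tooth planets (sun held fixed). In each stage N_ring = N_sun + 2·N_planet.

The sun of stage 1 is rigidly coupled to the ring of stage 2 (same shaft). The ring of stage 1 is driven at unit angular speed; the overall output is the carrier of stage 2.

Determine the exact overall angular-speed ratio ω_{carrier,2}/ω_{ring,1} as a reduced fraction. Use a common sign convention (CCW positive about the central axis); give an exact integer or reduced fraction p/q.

-92/41

Stage 1: N_ring = 18 + 2·15 = 48
Stage 1: 18(ω_s−ω_c) = −48(ω_r−ω_c),  ω_c=0, ω_r=1
Stage 1: ω_s = 0 − (48/18)(1−0) = -8/3
  ⇒ ω_s¹/ω_r¹ = -8/3
Stage 2: N_ring = 13 + 2·28 = 69
Stage 2: 13(ω_s−ω_c) = −69(ω_r−ω_c),  ω_s=0, ω_r=1
Stage 2: 13(0−ω_c) = −69(1−ω_c)  ⇒  82ω_c = 69  ⇒  ω_c = 69/82
  ⇒ ω_c²/ω_r² = 69/82
Coupling ω_r² = ω_s¹ ⇒ overall = -8/3 × 69/82 = -92/41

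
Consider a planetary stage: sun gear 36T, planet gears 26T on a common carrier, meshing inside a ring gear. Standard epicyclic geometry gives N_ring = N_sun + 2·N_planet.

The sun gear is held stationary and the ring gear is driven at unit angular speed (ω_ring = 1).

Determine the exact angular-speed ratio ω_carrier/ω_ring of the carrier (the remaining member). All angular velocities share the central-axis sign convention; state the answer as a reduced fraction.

22/31

N_ring = 36 + 2·26 = 88
36(ω_s−ω_c) = −88(ω_r−ω_c),  ω_s=0, ω_r=1
36(0−ω_c) = −88(1−ω_c)  ⇒  124ω_c = 88  ⇒  ω_c = 22/31
ω_c/ω_r = 22/31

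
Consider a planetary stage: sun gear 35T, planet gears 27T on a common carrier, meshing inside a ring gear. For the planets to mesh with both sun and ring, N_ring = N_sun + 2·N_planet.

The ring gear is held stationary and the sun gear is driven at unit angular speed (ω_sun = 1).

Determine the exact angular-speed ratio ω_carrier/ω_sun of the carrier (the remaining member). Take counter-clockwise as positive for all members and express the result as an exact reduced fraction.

N_ring = 35 + 2·27 = 89
35(ω_s−ω_c) = −89(ω_r−ω_c),  ω_r=0, ω_s=1
35(1−ω_c) = −89(0−ω_c)  ⇒  124ω_c = 35  ⇒  ω_c = 35/124
ω_c/ω_s = 35/124

35/124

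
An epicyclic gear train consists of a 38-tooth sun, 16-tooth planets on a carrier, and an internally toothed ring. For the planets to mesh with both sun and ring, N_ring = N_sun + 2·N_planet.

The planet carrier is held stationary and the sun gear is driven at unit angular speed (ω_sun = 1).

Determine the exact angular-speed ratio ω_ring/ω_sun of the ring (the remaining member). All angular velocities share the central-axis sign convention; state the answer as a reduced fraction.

N_ring = 38 + 2·16 = 70
38(ω_s−ω_c) = −70(ω_r−ω_c),  ω_c=0, ω_s=1
ω_r = 0 − (38/70)(1−0) = -19/35
ω_r/ω_s = -19/35

-19/35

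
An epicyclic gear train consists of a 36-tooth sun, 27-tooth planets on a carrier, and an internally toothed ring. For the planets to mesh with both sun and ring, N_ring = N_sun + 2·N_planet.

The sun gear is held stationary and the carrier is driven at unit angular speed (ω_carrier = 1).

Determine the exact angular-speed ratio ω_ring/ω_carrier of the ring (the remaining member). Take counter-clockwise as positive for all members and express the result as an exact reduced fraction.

7/5

N_ring = 36 + 2·27 = 90
36(ω_s−ω_c) = −90(ω_r−ω_c),  ω_s=0, ω_c=1
ω_r = 1 − (36/90)(0−1) = 7/5
ω_r/ω_c = 7/5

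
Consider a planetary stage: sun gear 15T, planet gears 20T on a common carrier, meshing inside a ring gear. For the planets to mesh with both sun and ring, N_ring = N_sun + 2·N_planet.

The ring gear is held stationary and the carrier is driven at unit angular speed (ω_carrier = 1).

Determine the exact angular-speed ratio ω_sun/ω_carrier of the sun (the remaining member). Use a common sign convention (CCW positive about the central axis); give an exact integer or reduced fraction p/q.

N_ring = 15 + 2·20 = 55
15(ω_s−ω_c) = −55(ω_r−ω_c),  ω_r=0, ω_c=1
ω_s = 1 − (55/15)(0−1) = 14/3
ω_s/ω_c = 14/3

14/3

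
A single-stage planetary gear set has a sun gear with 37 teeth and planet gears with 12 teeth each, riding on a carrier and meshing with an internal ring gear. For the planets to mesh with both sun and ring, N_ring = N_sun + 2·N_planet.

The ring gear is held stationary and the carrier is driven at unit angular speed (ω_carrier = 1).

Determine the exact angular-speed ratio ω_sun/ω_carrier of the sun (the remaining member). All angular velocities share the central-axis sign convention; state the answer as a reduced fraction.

98/37

N_ring = 37 + 2·12 = 61
37(ω_s−ω_c) = −61(ω_r−ω_c),  ω_r=0, ω_c=1
ω_s = 1 − (61/37)(0−1) = 98/37
ω_s/ω_c = 98/37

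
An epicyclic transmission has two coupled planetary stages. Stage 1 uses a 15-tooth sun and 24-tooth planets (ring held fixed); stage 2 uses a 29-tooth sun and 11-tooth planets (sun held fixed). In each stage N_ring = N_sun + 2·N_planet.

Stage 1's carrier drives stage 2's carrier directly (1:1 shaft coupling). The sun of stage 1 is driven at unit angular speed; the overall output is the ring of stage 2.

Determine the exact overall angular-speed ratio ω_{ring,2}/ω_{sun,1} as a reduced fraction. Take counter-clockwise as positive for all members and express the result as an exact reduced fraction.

Stage 1: N_ring = 15 + 2·24 = 63
Stage 1: 15(ω_s−ω_c) = −63(ω_r−ω_c),  ω_r=0, ω_s=1
Stage 1: 15(1−ω_c) = −63(0−ω_c)  ⇒  78ω_c = 15  ⇒  ω_c = 5/26
  ⇒ ω_c¹/ω_s¹ = 5/26
Stage 2: N_ring = 29 + 2·11 = 51
Stage 2: 29(ω_s−ω_c) = −51(ω_r−ω_c),  ω_s=0, ω_c=1
Stage 2: ω_r = 1 − (29/51)(0−1) = 80/51
  ⇒ ω_r²/ω_c² = 80/51
Coupling ω_c² = ω_c¹ ⇒ overall = 5/26 × 80/51 = 200/663

200/663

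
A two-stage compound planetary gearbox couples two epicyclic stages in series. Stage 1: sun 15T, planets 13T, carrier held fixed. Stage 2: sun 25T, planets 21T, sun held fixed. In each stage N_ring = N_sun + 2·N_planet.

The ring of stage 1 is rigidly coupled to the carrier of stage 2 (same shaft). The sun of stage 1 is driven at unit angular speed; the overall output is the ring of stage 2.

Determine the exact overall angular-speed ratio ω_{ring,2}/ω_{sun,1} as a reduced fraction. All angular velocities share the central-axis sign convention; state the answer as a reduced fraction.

Stage 1: N_ring = 15 + 2·13 = 41
Stage 1: 15(ω_s−ω_c) = −41(ω_r−ω_c),  ω_c=0, ω_s=1
Stage 1: ω_r = 0 − (15/41)(1−0) = -15/41
  ⇒ ω_r¹/ω_s¹ = -15/41
Stage 2: N_ring = 25 + 2·21 = 67
Stage 2: 25(ω_s−ω_c) = −67(ω_r−ω_c),  ω_s=0, ω_c=1
Stage 2: ω_r = 1 − (25/67)(0−1) = 92/67
  ⇒ ω_r²/ω_c² = 92/67
Coupling ω_c² = ω_r¹ ⇒ overall = -15/41 × 92/67 = -1380/2747

-1380/2747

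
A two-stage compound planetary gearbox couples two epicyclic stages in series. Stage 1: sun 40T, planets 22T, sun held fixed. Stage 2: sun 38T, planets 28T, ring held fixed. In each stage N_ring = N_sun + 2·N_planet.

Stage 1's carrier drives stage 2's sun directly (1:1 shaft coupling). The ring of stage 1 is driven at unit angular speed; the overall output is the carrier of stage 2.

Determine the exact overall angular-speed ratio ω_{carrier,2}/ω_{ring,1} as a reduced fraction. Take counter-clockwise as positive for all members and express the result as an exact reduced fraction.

Stage 1: N_ring = 40 + 2·22 = 84
Stage 1: 40(ω_s−ω_c) = −84(ω_r−ω_c),  ω_s=0, ω_r=1
Stage 1: 40(0−ω_c) = −84(1−ω_c)  ⇒  124ω_c = 84  ⇒  ω_c = 21/31
  ⇒ ω_c¹/ω_r¹ = 21/31
Stage 2: N_ring = 38 + 2·28 = 94
Stage 2: 38(ω_s−ω_c) = −94(ω_r−ω_c),  ω_r=0, ω_s=1
Stage 2: 38(1−ω_c) = −94(0−ω_c)  ⇒  132ω_c = 38  ⇒  ω_c = 19/66
  ⇒ ω_c²/ω_s² = 19/66
Coupling ω_s² = ω_c¹ ⇒ overall = 21/31 × 19/66 = 133/682

133/682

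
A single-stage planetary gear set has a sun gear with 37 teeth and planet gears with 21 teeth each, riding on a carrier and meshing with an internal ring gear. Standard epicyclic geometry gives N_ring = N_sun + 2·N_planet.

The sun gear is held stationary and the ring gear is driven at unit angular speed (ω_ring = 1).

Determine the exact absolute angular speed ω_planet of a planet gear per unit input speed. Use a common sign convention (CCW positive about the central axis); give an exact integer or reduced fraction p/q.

79/42

N_ring = 37 + 2·21 = 79
37(ω_s−ω_c) = −79(ω_r−ω_c),  ω_s=0, ω_r=1
37(0−ω_c) = −79(1−ω_c)  ⇒  116ω_c = 79  ⇒  ω_c = 79/116
sun–planet: 37·(0−79/116) = −21·(ω_p−ω_c)  ⇒  ω_p−ω_c = −(37/21)·(-79/116) = 2923/2436
ω_p = 79/116 + 2923/2436 = 79/42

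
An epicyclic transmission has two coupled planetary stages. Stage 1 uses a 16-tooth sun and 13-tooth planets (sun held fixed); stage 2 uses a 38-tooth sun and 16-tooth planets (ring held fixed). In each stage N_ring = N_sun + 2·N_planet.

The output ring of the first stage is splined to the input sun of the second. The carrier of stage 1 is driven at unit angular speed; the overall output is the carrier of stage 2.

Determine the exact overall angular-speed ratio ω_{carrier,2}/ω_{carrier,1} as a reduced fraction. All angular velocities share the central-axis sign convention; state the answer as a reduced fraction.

Stage 1: N_ring = 16 + 2·13 = 42
Stage 1: 16(ω_s−ω_c) = −42(ω_r−ω_c),  ω_s=0, ω_c=1
Stage 1: ω_r = 1 − (16/42)(0−1) = 29/21
  ⇒ ω_r¹/ω_c¹ = 29/21
Stage 2: N_ring = 38 + 2·16 = 70
Stage 2: 38(ω_s−ω_c) = −70(ω_r−ω_c),  ω_r=0, ω_s=1
Stage 2: 38(1−ω_c) = −70(0−ω_c)  ⇒  108ω_c = 38  ⇒  ω_c = 19/54
  ⇒ ω_c²/ω_s² = 19/54
Coupling ω_s² = ω_r¹ ⇒ overall = 29/21 × 19/54 = 551/1134

551/1134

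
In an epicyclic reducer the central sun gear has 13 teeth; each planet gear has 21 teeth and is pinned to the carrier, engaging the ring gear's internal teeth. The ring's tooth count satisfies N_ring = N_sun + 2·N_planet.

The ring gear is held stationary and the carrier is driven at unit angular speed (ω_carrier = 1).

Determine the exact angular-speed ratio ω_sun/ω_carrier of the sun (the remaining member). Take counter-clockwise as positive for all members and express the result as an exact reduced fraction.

68/13

N_ring = 13 + 2·21 = 55
13(ω_s−ω_c) = −55(ω_r−ω_c),  ω_r=0, ω_c=1
ω_s = 1 − (55/13)(0−1) = 68/13
ω_s/ω_c = 68/13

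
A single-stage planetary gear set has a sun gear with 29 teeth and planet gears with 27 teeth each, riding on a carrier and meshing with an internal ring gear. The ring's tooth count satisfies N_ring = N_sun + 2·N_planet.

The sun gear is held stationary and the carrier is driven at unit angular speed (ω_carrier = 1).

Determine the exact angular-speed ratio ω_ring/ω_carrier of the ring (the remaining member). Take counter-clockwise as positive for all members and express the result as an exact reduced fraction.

112/83

N_ring = 29 + 2·27 = 83
29(ω_s−ω_c) = −83(ω_r−ω_c),  ω_s=0, ω_c=1
ω_r = 1 − (29/83)(0−1) = 112/83
ω_r/ω_c = 112/83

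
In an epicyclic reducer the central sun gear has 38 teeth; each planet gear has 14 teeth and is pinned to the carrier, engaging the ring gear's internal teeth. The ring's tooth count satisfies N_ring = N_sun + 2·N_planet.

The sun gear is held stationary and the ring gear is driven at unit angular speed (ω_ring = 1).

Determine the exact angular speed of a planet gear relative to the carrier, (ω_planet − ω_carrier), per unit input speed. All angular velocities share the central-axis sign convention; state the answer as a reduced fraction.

627/364

N_ring = 38 + 2·14 = 66
38(ω_s−ω_c) = −66(ω_r−ω_c),  ω_s=0, ω_r=1
38(0−ω_c) = −66(1−ω_c)  ⇒  104ω_c = 66  ⇒  ω_c = 33/52
sun–planet: 38·(0−33/52) = −14·(ω_p−ω_c)  ⇒  ω_p−ω_c = −(38/14)·(-33/52) = 627/364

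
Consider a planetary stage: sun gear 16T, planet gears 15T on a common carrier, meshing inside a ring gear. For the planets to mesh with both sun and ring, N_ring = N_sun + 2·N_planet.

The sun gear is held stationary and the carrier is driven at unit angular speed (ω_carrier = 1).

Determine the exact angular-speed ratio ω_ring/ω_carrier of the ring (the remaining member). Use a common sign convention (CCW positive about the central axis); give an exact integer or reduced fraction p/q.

31/23

N_ring = 16 + 2·15 = 46
16(ω_s−ω_c) = −46(ω_r−ω_c),  ω_s=0, ω_c=1
ω_r = 1 − (16/46)(0−1) = 31/23
ω_r/ω_c = 31/23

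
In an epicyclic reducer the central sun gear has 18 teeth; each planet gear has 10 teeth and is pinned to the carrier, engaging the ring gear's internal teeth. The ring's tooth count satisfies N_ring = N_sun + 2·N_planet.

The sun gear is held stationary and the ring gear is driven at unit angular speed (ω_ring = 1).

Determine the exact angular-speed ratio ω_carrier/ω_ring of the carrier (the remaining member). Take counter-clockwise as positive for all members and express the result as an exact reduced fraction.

N_ring = 18 + 2·10 = 38
18(ω_s−ω_c) = −38(ω_r−ω_c),  ω_s=0, ω_r=1
18(0−ω_c) = −38(1−ω_c)  ⇒  56ω_c = 38  ⇒  ω_c = 19/28
ω_c/ω_r = 19/28

19/28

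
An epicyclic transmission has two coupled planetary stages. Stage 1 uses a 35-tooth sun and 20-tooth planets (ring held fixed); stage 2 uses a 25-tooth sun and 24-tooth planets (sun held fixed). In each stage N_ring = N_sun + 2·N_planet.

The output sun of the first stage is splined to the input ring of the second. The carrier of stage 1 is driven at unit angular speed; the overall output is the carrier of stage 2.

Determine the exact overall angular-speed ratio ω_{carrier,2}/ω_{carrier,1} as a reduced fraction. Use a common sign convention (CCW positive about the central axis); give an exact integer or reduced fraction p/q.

Stage 1: N_ring = 35 + 2·20 = 75
Stage 1: 35(ω_s−ω_c) = −75(ω_r−ω_c),  ω_r=0, ω_c=1
Stage 1: ω_s = 1 − (75/35)(0−1) = 22/7
  ⇒ ω_s¹/ω_c¹ = 22/7
Stage 2: N_ring = 25 + 2·24 = 73
Stage 2: 25(ω_s−ω_c) = −73(ω_r−ω_c),  ω_s=0, ω_r=1
Stage 2: 25(0−ω_c) = −73(1−ω_c)  ⇒  98ω_c = 73  ⇒  ω_c = 73/98
  ⇒ ω_c²/ω_r² = 73/98
Coupling ω_r² = ω_s¹ ⇒ overall = 22/7 × 73/98 = 803/343

803/343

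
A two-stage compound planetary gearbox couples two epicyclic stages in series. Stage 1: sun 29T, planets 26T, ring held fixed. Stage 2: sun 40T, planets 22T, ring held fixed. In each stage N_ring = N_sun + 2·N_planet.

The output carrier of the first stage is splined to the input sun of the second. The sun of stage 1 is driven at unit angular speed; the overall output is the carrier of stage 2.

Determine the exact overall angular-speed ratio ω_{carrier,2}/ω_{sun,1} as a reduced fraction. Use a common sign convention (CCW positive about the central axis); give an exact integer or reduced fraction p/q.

29/341

Stage 1: N_ring = 29 + 2·26 = 81
Stage 1: 29(ω_s−ω_c) = −81(ω_r−ω_c),  ω_r=0, ω_s=1
Stage 1: 29(1−ω_c) = −81(0−ω_c)  ⇒  110ω_c = 29  ⇒  ω_c = 29/110
  ⇒ ω_c¹/ω_s¹ = 29/110
Stage 2: N_ring = 40 + 2·22 = 84
Stage 2: 40(ω_s−ω_c) = −84(ω_r−ω_c),  ω_r=0, ω_s=1
Stage 2: 40(1−ω_c) = −84(0−ω_c)  ⇒  124ω_c = 40  ⇒  ω_c = 10/31
  ⇒ ω_c²/ω_s² = 10/31
Coupling ω_s² = ω_c¹ ⇒ overall = 29/110 × 10/31 = 29/341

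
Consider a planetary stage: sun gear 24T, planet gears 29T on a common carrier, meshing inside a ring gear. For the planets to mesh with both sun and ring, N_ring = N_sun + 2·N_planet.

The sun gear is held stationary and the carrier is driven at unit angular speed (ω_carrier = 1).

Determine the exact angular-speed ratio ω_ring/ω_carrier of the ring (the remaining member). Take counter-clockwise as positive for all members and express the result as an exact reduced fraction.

N_ring = 24 + 2·29 = 82
24(ω_s−ω_c) = −82(ω_r−ω_c),  ω_s=0, ω_c=1
ω_r = 1 − (24/82)(0−1) = 53/41
ω_r/ω_c = 53/41

53/41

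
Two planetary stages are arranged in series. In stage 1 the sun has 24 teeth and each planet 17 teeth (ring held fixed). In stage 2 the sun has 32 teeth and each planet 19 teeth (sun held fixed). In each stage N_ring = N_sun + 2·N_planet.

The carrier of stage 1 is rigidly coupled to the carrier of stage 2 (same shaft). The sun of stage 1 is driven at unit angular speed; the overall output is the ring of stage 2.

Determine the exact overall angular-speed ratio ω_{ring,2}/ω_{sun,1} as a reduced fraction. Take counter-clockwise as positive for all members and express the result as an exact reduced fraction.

612/1435

Stage 1: N_ring = 24 + 2·17 = 58
Stage 1: 24(ω_s−ω_c) = −58(ω_r−ω_c),  ω_r=0, ω_s=1
Stage 1: 24(1−ω_c) = −58(0−ω_c)  ⇒  82ω_c = 24  ⇒  ω_c = 12/41
  ⇒ ω_c¹/ω_s¹ = 12/41
Stage 2: N_ring = 32 + 2·19 = 70
Stage 2: 32(ω_s−ω_c) = −70(ω_r−ω_c),  ω_s=0, ω_c=1
Stage 2: ω_r = 1 − (32/70)(0−1) = 51/35
  ⇒ ω_r²/ω_c² = 51/35
Coupling ω_c² = ω_c¹ ⇒ overall = 12/41 × 51/35 = 612/1435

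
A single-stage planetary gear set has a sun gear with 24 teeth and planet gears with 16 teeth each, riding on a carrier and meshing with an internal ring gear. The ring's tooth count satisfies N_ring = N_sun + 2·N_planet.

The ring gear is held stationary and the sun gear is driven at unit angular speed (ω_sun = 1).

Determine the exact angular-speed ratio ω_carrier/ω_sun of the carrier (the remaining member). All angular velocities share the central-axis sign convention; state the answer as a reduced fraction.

N_ring = 24 + 2·16 = 56
24(ω_s−ω_c) = −56(ω_r−ω_c),  ω_r=0, ω_s=1
24(1−ω_c) = −56(0−ω_c)  ⇒  80ω_c = 24  ⇒  ω_c = 3/10
ω_c/ω_s = 3/10

3/10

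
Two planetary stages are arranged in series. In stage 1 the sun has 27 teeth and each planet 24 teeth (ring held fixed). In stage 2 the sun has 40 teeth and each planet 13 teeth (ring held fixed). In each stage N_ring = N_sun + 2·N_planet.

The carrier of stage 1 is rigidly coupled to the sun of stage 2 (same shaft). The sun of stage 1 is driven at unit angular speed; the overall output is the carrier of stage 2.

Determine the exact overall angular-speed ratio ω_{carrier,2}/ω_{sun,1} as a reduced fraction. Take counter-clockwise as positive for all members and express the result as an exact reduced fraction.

90/901

Stage 1: N_ring = 27 + 2·24 = 75
Stage 1: 27(ω_s−ω_c) = −75(ω_r−ω_c),  ω_r=0, ω_s=1
Stage 1: 27(1−ω_c) = −75(0−ω_c)  ⇒  102ω_c = 27  ⇒  ω_c = 9/34
  ⇒ ω_c¹/ω_s¹ = 9/34
Stage 2: N_ring = 40 + 2·13 = 66
Stage 2: 40(ω_s−ω_c) = −66(ω_r−ω_c),  ω_r=0, ω_s=1
Stage 2: 40(1−ω_c) = −66(0−ω_c)  ⇒  106ω_c = 40  ⇒  ω_c = 20/53
  ⇒ ω_c²/ω_s² = 20/53
Coupling ω_s² = ω_c¹ ⇒ overall = 9/34 × 20/53 = 90/901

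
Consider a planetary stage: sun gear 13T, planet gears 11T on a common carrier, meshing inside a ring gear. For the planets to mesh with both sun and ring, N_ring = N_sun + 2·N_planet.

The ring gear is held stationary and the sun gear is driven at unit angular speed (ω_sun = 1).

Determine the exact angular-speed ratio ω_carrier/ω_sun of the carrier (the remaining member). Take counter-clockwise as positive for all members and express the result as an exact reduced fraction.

13/48

N_ring = 13 + 2·11 = 35
13(ω_s−ω_c) = −35(ω_r−ω_c),  ω_r=0, ω_s=1
13(1−ω_c) = −35(0−ω_c)  ⇒  48ω_c = 13  ⇒  ω_c = 13/48
ω_c/ω_s = 13/48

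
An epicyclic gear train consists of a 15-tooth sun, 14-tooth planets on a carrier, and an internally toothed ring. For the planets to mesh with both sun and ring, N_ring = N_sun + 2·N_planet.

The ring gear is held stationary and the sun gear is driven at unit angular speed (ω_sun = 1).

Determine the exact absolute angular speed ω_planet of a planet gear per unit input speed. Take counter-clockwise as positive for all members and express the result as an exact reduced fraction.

N_ring = 15 + 2·14 = 43
15(ω_s−ω_c) = −43(ω_r−ω_c),  ω_r=0, ω_s=1
15(1−ω_c) = −43(0−ω_c)  ⇒  58ω_c = 15  ⇒  ω_c = 15/58
sun–planet: 15·(1−15/58) = −14·(ω_p−ω_c)  ⇒  ω_p−ω_c = −(15/14)·(43/58) = -645/812
ω_p = 15/58 − 645/812 = -15/28

-15/28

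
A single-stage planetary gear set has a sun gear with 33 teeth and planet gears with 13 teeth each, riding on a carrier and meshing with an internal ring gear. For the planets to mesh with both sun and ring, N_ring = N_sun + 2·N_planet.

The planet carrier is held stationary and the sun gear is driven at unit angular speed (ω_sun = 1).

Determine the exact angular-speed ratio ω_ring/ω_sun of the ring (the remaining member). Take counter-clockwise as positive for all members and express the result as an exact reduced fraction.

N_ring = 33 + 2·13 = 59
33(ω_s−ω_c) = −59(ω_r−ω_c),  ω_c=0, ω_s=1
ω_r = 0 − (33/59)(1−0) = -33/59
ω_r/ω_s = -33/59

-33/59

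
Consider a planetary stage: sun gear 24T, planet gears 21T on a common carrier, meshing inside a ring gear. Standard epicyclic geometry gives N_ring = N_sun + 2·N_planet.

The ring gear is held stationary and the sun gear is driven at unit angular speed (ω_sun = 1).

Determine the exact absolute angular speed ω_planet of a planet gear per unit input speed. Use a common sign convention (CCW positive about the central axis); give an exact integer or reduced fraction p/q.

-4/7

N_ring = 24 + 2·21 = 66
24(ω_s−ω_c) = −66(ω_r−ω_c),  ω_r=0, ω_s=1
24(1−ω_c) = −66(0−ω_c)  ⇒  90ω_c = 24  ⇒  ω_c = 4/15
sun–planet: 24·(1−4/15) = −21·(ω_p−ω_c)  ⇒  ω_p−ω_c = −(24/21)·(11/15) = -88/105
ω_p = 4/15 − 88/105 = -4/7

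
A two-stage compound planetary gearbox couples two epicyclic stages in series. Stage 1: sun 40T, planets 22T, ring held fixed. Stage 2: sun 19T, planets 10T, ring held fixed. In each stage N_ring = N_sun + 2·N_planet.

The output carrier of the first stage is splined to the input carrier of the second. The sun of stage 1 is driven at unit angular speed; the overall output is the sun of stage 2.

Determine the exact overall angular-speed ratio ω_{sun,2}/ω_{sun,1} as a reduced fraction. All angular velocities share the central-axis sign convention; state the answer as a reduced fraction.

580/589

Stage 1: N_ring = 40 + 2·22 = 84
Stage 1: 40(ω_s−ω_c) = −84(ω_r−ω_c),  ω_r=0, ω_s=1
Stage 1: 40(1−ω_c) = −84(0−ω_c)  ⇒  124ω_c = 40  ⇒  ω_c = 10/31
  ⇒ ω_c¹/ω_s¹ = 10/31
Stage 2: N_ring = 19 + 2·10 = 39
Stage 2: 19(ω_s−ω_c) = −39(ω_r−ω_c),  ω_r=0, ω_c=1
Stage 2: ω_s = 1 − (39/19)(0−1) = 58/19
  ⇒ ω_s²/ω_c² = 58/19
Coupling ω_c² = ω_c¹ ⇒ overall = 10/31 × 58/19 = 580/589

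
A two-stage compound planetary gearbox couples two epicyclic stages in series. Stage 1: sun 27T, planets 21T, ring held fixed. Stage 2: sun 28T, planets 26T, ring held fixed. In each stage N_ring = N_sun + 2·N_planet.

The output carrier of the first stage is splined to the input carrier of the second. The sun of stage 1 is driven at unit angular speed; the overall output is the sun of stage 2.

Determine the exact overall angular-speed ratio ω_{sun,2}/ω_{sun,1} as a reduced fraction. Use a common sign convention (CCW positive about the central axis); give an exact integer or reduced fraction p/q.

243/224

Stage 1: N_ring = 27 + 2·21 = 69
Stage 1: 27(ω_s−ω_c) = −69(ω_r−ω_c),  ω_r=0, ω_s=1
Stage 1: 27(1−ω_c) = −69(0−ω_c)  ⇒  96ω_c = 27  ⇒  ω_c = 9/32
  ⇒ ω_c¹/ω_s¹ = 9/32
Stage 2: N_ring = 28 + 2·26 = 80
Stage 2: 28(ω_s−ω_c) = −80(ω_r−ω_c),  ω_r=0, ω_c=1
Stage 2: ω_s = 1 − (80/28)(0−1) = 27/7
  ⇒ ω_s²/ω_c² = 27/7
Coupling ω_c² = ω_c¹ ⇒ overall = 9/32 × 27/7 = 243/224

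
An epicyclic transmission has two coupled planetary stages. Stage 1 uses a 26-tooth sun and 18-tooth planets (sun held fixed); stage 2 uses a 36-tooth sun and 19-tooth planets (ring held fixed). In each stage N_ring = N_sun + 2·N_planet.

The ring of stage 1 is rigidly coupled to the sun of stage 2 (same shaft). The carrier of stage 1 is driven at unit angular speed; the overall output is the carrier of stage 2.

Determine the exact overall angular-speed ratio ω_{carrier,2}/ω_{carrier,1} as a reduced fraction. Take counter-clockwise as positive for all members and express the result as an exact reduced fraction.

Stage 1: N_ring = 26 + 2·18 = 62
Stage 1: 26(ω_s−ω_c) = −62(ω_r−ω_c),  ω_s=0, ω_c=1
Stage 1: ω_r = 1 − (26/62)(0−1) = 44/31
  ⇒ ω_r¹/ω_c¹ = 44/31
Stage 2: N_ring = 36 + 2·19 = 74
Stage 2: 36(ω_s−ω_c) = −74(ω_r−ω_c),  ω_r=0, ω_s=1
Stage 2: 36(1−ω_c) = −74(0−ω_c)  ⇒  110ω_c = 36  ⇒  ω_c = 18/55
  ⇒ ω_c²/ω_s² = 18/55
Coupling ω_s² = ω_r¹ ⇒ overall = 44/31 × 18/55 = 72/155

72/155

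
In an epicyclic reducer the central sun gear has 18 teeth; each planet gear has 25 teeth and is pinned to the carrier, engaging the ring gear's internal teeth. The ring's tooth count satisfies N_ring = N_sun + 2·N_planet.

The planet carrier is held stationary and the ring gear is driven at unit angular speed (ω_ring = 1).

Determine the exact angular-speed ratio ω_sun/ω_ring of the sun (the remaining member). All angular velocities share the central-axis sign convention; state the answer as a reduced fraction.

N_ring = 18 + 2·25 = 68
18(ω_s−ω_c) = −68(ω_r−ω_c),  ω_c=0, ω_r=1
ω_s = 0 − (68/18)(1−0) = -34/9
ω_s/ω_r = -34/9

-34/9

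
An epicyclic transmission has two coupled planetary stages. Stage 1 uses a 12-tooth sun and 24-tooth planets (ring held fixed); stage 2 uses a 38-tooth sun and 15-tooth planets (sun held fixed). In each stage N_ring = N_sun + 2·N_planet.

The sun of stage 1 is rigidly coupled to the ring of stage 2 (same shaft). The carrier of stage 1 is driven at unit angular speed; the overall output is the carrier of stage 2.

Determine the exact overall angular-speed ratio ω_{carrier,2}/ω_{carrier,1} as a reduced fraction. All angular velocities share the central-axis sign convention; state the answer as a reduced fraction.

204/53

Stage 1: N_ring = 12 + 2·24 = 60
Stage 1: 12(ω_s−ω_c) = −60(ω_r−ω_c),  ω_r=0, ω_c=1
Stage 1: ω_s = 1 − (60/12)(0−1) = 6
  ⇒ ω_s¹/ω_c¹ = 6
Stage 2: N_ring = 38 + 2·15 = 68
Stage 2: 38(ω_s−ω_c) = −68(ω_r−ω_c),  ω_s=0, ω_r=1
Stage 2: 38(0−ω_c) = −68(1−ω_c)  ⇒  106ω_c = 68  ⇒  ω_c = 34/53
  ⇒ ω_c²/ω_r² = 34/53
Coupling ω_r² = ω_s¹ ⇒ overall = 6 × 34/53 = 204/53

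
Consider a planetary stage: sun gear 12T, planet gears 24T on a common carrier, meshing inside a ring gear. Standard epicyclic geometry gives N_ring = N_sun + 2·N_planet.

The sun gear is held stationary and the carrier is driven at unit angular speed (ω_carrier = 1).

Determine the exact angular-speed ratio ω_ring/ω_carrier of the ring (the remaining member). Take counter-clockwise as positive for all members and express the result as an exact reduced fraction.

6/5

N_ring = 12 + 2·24 = 60
12(ω_s−ω_c) = −60(ω_r−ω_c),  ω_s=0, ω_c=1
ω_r = 1 − (12/60)(0−1) = 6/5
ω_r/ω_c = 6/5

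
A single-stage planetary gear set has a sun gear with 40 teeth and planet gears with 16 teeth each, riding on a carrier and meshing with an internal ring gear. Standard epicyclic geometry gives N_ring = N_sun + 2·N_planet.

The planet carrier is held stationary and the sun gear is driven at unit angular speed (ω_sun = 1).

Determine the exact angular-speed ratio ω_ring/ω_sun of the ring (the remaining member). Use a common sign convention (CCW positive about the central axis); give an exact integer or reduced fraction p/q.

-5/9

N_ring = 40 + 2·16 = 72
40(ω_s−ω_c) = −72(ω_r−ω_c),  ω_c=0, ω_s=1
ω_r = 0 − (40/72)(1−0) = -5/9
ω_r/ω_s = -5/9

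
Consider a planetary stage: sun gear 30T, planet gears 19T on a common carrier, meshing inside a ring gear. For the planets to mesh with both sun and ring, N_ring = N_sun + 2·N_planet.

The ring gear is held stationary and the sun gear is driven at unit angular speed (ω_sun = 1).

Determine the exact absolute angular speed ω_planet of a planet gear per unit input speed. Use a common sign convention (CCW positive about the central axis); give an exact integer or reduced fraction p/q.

N_ring = 30 + 2·19 = 68
30(ω_s−ω_c) = −68(ω_r−ω_c),  ω_r=0, ω_s=1
30(1−ω_c) = −68(0−ω_c)  ⇒  98ω_c = 30  ⇒  ω_c = 15/49
sun–planet: 30·(1−15/49) = −19·(ω_p−ω_c)  ⇒  ω_p−ω_c = −(30/19)·(34/49) = -1020/931
ω_p = 15/49 − 1020/931 = -15/19

-15/19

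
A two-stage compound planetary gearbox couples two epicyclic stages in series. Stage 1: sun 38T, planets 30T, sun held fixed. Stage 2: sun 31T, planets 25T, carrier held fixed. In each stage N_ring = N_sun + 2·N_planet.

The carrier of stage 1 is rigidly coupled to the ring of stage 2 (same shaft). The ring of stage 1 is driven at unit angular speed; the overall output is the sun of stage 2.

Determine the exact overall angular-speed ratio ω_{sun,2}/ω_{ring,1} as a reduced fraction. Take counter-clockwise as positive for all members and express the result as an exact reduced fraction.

-3969/2108

Stage 1: N_ring = 38 + 2·30 = 98
Stage 1: 38(ω_s−ω_c) = −98(ω_r−ω_c),  ω_s=0, ω_r=1
Stage 1: 38(0−ω_c) = −98(1−ω_c)  ⇒  136ω_c = 98  ⇒  ω_c = 49/68
  ⇒ ω_c¹/ω_r¹ = 49/68
Stage 2: N_ring = 31 + 2·25 = 81
Stage 2: 31(ω_s−ω_c) = −81(ω_r−ω_c),  ω_c=0, ω_r=1
Stage 2: ω_s = 0 − (81/31)(1−0) = -81/31
  ⇒ ω_s²/ω_r² = -81/31
Coupling ω_r² = ω_c¹ ⇒ overall = 49/68 × -81/31 = -3969/2108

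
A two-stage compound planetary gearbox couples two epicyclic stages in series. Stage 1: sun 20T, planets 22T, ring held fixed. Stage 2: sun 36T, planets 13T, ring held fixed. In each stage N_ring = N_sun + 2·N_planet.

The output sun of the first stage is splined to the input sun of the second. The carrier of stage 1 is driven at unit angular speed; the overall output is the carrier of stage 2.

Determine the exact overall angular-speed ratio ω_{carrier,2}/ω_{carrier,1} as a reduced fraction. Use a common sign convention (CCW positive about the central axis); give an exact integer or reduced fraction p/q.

54/35

Stage 1: N_ring = 20 + 2·22 = 64
Stage 1: 20(ω_s−ω_c) = −64(ω_r−ω_c),  ω_r=0, ω_c=1
Stage 1: ω_s = 1 − (64/20)(0−1) = 21/5
  ⇒ ω_s¹/ω_c¹ = 21/5
Stage 2: N_ring = 36 + 2·13 = 62
Stage 2: 36(ω_s−ω_c) = −62(ω_r−ω_c),  ω_r=0, ω_s=1
Stage 2: 36(1−ω_c) = −62(0−ω_c)  ⇒  98ω_c = 36  ⇒  ω_c = 18/49
  ⇒ ω_c²/ω_s² = 18/49
Coupling ω_s² = ω_s¹ ⇒ overall = 21/5 × 18/49 = 54/35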